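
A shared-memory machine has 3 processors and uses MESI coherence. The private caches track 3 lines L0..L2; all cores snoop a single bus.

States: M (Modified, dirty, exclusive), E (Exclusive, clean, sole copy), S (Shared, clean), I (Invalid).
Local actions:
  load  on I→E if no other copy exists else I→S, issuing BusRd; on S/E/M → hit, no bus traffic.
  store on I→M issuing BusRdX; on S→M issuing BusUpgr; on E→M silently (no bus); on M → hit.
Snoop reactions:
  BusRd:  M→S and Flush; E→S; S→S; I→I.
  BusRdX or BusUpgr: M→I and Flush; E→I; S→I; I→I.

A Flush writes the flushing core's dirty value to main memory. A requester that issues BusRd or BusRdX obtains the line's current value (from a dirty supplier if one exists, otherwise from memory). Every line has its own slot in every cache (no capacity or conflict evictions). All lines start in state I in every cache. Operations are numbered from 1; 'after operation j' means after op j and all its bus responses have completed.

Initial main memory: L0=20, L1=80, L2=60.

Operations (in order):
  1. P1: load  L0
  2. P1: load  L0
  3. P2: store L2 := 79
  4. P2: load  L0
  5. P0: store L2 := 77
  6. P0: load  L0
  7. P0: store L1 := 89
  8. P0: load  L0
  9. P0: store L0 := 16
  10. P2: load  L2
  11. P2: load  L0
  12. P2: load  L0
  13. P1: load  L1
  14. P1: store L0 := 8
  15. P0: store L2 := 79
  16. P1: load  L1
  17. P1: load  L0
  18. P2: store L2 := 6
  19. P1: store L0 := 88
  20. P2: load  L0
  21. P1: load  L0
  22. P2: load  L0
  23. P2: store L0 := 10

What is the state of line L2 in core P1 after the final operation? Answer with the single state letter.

1. P1: load  L0  bus=[BusRd]  L0: P0=I P1=E P2=I  mem[L0]=20
2. P1: load  L0  bus=[-]  L0: P0=I P1=E P2=I  mem[L0]=20
3. P2: store L2 := 79  bus=[BusRdX]  L2: P0=I P1=I P2=M  mem[L2]=60
4. P2: load  L0  bus=[BusRd]  L0: P0=I P1=S P2=S  mem[L0]=20
5. P0: store L2 := 77  bus=[BusRdX,Flush]  L2: P0=M P1=I P2=I  mem[L2]=79
6. P0: load  L0  bus=[BusRd]  L0: P0=S P1=S P2=S  mem[L0]=20
7. P0: store L1 := 89  bus=[BusRdX]  L1: P0=M P1=I P2=I  mem[L1]=80
8. P0: load  L0  bus=[-]  L0: P0=S P1=S P2=S  mem[L0]=20
9. P0: store L0 := 16  bus=[BusUpgr]  L0: P0=M P1=I P2=I  mem[L0]=20
10. P2: load  L2  bus=[BusRd,Flush]  L2: P0=S P1=I P2=S  mem[L2]=77
11. P2: load  L0  bus=[BusRd,Flush]  L0: P0=S P1=I P2=S  mem[L0]=16
12. P2: load  L0  bus=[-]  L0: P0=S P1=I P2=S  mem[L0]=16
13. P1: load  L1  bus=[BusRd,Flush]  L1: P0=S P1=S P2=I  mem[L1]=89
14. P1: store L0 := 8  bus=[BusRdX]  L0: P0=I P1=M P2=I  mem[L0]=16
15. P0: store L2 := 79  bus=[BusUpgr]  L2: P0=M P1=I P2=I  mem[L2]=77
16. P1: load  L1  bus=[-]  L1: P0=S P1=S P2=I  mem[L1]=89
17. P1: load  L0  bus=[-]  L0: P0=I P1=M P2=I  mem[L0]=16
18. P2: store L2 := 6  bus=[BusRdX,Flush]  L2: P0=I P1=I P2=M  mem[L2]=79
19. P1: store L0 := 88  bus=[-]  L0: P0=I P1=M P2=I  mem[L0]=16
20. P2: load  L0  bus=[BusRd,Flush]  L0: P0=I P1=S P2=S  mem[L0]=88
21. P1: load  L0  bus=[-]  L0: P0=I P1=S P2=S  mem[L0]=88
22. P2: load  L0  bus=[-]  L0: P0=I P1=S P2=S  mem[L0]=88
23. P2: store L0 := 10  bus=[BusUpgr]  L0: P0=I P1=I P2=M  mem[L0]=88

state = I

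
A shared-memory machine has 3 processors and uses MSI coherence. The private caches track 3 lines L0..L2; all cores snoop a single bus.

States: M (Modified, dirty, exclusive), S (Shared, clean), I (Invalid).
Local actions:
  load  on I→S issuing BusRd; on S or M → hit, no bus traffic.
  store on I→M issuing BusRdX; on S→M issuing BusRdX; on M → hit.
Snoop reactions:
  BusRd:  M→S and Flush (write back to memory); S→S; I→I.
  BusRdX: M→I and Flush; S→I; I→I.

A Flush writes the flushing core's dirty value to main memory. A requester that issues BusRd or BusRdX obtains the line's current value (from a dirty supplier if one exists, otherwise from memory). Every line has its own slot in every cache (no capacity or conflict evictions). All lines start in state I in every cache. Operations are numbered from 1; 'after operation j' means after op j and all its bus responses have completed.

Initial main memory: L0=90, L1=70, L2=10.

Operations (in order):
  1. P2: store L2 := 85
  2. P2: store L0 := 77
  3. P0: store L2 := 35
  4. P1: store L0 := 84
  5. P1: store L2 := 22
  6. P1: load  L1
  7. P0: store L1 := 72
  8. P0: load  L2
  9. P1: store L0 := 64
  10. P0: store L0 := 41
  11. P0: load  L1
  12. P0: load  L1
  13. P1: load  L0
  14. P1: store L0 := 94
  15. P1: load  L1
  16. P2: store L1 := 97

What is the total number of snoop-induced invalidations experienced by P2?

invalidations = 2

1. P2: store L2 := 85  bus=[BusRdX]  L2: P0=I P1=I P2=M  mem[L2]=10
2. P2: store L0 := 77  bus=[BusRdX]  L0: P0=I P1=I P2=M  mem[L0]=90
3. P0: store L2 := 35  bus=[BusRdX,Flush]  L2: P0=M P1=I P2=I  mem[L2]=85
4. P1: store L0 := 84  bus=[BusRdX,Flush]  L0: P0=I P1=M P2=I  mem[L0]=77
5. P1: store L2 := 22  bus=[BusRdX,Flush]  L2: P0=I P1=M P2=I  mem[L2]=35
6. P1: load  L1  bus=[BusRd]  L1: P0=I P1=S P2=I  mem[L1]=70
7. P0: store L1 := 72  bus=[BusRdX]  L1: P0=M P1=I P2=I  mem[L1]=70
8. P0: load  L2  bus=[BusRd,Flush]  L2: P0=S P1=S P2=I  mem[L2]=22
9. P1: store L0 := 64  bus=[-]  L0: P0=I P1=M P2=I  mem[L0]=77
10. P0: store L0 := 41  bus=[BusRdX,Flush]  L0: P0=M P1=I P2=I  mem[L0]=64
11. P0: load  L1  bus=[-]  L1: P0=M P1=I P2=I  mem[L1]=70
12. P0: load  L1  bus=[-]  L1: P0=M P1=I P2=I  mem[L1]=70
13. P1: load  L0  bus=[BusRd,Flush]  L0: P0=S P1=S P2=I  mem[L0]=41
14. P1: store L0 := 94  bus=[BusRdX]  L0: P0=I P1=M P2=I  mem[L0]=41
15. P1: load  L1  bus=[BusRd,Flush]  L1: P0=S P1=S P2=I  mem[L1]=72
16. P2: store L1 := 97  bus=[BusRdX]  L1: P0=I P1=I P2=M  mem[L1]=72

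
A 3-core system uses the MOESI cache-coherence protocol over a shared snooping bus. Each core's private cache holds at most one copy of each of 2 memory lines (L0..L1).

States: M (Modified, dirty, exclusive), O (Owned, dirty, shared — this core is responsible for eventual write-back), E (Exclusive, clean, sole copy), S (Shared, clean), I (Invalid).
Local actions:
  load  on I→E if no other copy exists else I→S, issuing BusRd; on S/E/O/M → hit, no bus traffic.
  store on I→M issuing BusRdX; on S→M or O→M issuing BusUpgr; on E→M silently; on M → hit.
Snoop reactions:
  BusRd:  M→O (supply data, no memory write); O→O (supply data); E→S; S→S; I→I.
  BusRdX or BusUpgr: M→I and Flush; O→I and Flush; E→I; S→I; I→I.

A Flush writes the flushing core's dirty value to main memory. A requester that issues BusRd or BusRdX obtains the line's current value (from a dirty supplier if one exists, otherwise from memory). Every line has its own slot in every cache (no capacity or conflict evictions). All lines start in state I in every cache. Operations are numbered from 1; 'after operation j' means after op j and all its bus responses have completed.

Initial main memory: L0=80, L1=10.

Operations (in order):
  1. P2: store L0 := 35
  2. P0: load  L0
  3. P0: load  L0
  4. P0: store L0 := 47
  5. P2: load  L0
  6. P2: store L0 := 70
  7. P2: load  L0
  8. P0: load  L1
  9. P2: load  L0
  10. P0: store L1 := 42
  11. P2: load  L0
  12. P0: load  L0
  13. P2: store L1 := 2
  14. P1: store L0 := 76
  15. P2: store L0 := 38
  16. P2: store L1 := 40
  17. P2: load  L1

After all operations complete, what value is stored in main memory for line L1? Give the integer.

  op1 P2: store L0 := 35 → I/I/M on L0; bus BusRdX; mem=80
  op2 P0: load  L0 → S/I/O on L0; bus BusRd; mem=80
  op3 P0: load  L0 → S/I/O on L0; bus (none); mem=80
  op4 P0: store L0 := 47 → M/I/I on L0; bus BusUpgr Flush; mem=35
  op5 P2: load  L0 → O/I/S on L0; bus BusRd; mem=35
  op6 P2: store L0 := 70 → I/I/M on L0; bus BusUpgr Flush; mem=47
  op7 P2: load  L0 → I/I/M on L0; bus (none); mem=47
  op8 P0: load  L1 → E/I/I on L1; bus BusRd; mem=10
  op9 P2: load  L0 → I/I/M on L0; bus (none); mem=47
  op10 P0: store L1 := 42 → M/I/I on L1; bus (none); mem=10
  op11 P2: load  L0 → I/I/M on L0; bus (none); mem=47
  op12 P0: load  L0 → S/I/O on L0; bus BusRd; mem=47
  op13 P2: store L1 := 2 → I/I/M on L1; bus BusRdX Flush; mem=42
  op14 P1: store L0 := 76 → I/M/I on L0; bus BusRdX Flush; mem=70
  op15 P2: store L0 := 38 → I/I/M on L0; bus BusRdX Flush; mem=76
  op16 P2: store L1 := 40 → I/I/M on L1; bus (none); mem=42
  op17 P2: load  L1 → I/I/M on L1; bus (none); mem=42

memory[L1] = 42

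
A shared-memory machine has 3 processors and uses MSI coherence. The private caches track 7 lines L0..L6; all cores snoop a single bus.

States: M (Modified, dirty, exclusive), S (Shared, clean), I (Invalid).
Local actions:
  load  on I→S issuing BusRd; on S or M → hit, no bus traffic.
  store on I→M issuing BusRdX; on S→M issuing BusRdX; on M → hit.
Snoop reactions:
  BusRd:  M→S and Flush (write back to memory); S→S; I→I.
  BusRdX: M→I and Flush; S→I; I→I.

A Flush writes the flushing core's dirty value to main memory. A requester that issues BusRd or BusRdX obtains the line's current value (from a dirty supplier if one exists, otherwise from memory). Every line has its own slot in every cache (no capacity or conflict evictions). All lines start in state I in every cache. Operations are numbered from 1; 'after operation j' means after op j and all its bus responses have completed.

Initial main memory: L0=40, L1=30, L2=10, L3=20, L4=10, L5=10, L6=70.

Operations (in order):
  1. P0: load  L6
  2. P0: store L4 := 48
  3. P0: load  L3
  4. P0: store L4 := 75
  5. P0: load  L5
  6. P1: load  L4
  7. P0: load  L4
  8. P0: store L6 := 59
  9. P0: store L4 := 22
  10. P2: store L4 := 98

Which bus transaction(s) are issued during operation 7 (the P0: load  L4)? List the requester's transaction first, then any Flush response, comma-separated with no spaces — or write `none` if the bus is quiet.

step 1: P0: load  L6  ⟶  SII  (L6)  txn=BusRd  M[L6]=70
step 2: P0: store L4 := 48  ⟶  MII  (L4)  txn=BusRdX  M[L4]=10
step 3: P0: load  L3  ⟶  SII  (L3)  txn=BusRd  M[L3]=20
step 4: P0: store L4 := 75  ⟶  MII  (L4)  txn=∅  M[L4]=10
step 5: P0: load  L5  ⟶  SII  (L5)  txn=BusRd  M[L5]=10
step 6: P1: load  L4  ⟶  SSI  (L4)  txn=BusRd+Flush  M[L4]=75
step 7: P0: load  L4  ⟶  SSI  (L4)  txn=∅  M[L4]=75
step 8: P0: store L6 := 59  ⟶  MII  (L6)  txn=BusRdX  M[L6]=70
step 9: P0: store L4 := 22  ⟶  MII  (L4)  txn=BusRdX  M[L4]=75
step 10: P2: store L4 := 98  ⟶  IIM  (L4)  txn=BusRdX+Flush  M[L4]=22

bus = none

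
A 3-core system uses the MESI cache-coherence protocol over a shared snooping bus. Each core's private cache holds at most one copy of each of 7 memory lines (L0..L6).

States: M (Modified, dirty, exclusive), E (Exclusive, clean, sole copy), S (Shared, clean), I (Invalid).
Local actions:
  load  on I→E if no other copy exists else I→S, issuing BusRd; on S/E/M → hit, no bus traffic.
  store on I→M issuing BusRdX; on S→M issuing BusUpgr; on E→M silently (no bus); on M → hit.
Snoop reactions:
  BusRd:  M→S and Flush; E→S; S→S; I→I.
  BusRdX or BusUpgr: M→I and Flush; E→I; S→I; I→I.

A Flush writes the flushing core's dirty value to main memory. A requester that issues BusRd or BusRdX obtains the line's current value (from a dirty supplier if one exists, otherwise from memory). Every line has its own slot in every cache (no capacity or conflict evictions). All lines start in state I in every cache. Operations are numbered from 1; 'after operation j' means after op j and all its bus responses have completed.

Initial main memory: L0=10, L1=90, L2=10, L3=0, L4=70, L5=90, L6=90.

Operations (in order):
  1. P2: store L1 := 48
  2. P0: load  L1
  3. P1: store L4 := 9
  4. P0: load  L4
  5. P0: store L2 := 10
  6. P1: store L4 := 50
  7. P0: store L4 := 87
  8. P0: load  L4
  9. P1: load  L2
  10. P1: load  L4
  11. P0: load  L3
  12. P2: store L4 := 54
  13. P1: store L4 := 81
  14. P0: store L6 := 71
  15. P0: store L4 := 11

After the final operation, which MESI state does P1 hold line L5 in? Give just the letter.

state = I

step 1: P2: store L1 := 48  ⟶  IIM  (L1)  txn=BusRdX  M[L1]=90
step 2: P0: load  L1  ⟶  SIS  (L1)  txn=BusRd+Flush  M[L1]=48
step 3: P1: store L4 := 9  ⟶  IMI  (L4)  txn=BusRdX  M[L4]=70
step 4: P0: load  L4  ⟶  SSI  (L4)  txn=BusRd+Flush  M[L4]=9
step 5: P0: store L2 := 10  ⟶  MII  (L2)  txn=BusRdX  M[L2]=10
step 6: P1: store L4 := 50  ⟶  IMI  (L4)  txn=BusUpgr  M[L4]=9
step 7: P0: store L4 := 87  ⟶  MII  (L4)  txn=BusRdX+Flush  M[L4]=50
step 8: P0: load  L4  ⟶  MII  (L4)  txn=∅  M[L4]=50
step 9: P1: load  L2  ⟶  SSI  (L2)  txn=BusRd+Flush  M[L2]=10
step 10: P1: load  L4  ⟶  SSI  (L4)  txn=BusRd+Flush  M[L4]=87
step 11: P0: load  L3  ⟶  EII  (L3)  txn=BusRd  M[L3]=0
step 12: P2: store L4 := 54  ⟶  IIM  (L4)  txn=BusRdX  M[L4]=87
step 13: P1: store L4 := 81  ⟶  IMI  (L4)  txn=BusRdX+Flush  M[L4]=54
step 14: P0: store L6 := 71  ⟶  MII  (L6)  txn=BusRdX  M[L6]=90
step 15: P0: store L4 := 11  ⟶  MII  (L4)  txn=BusRdX+Flush  M[L4]=81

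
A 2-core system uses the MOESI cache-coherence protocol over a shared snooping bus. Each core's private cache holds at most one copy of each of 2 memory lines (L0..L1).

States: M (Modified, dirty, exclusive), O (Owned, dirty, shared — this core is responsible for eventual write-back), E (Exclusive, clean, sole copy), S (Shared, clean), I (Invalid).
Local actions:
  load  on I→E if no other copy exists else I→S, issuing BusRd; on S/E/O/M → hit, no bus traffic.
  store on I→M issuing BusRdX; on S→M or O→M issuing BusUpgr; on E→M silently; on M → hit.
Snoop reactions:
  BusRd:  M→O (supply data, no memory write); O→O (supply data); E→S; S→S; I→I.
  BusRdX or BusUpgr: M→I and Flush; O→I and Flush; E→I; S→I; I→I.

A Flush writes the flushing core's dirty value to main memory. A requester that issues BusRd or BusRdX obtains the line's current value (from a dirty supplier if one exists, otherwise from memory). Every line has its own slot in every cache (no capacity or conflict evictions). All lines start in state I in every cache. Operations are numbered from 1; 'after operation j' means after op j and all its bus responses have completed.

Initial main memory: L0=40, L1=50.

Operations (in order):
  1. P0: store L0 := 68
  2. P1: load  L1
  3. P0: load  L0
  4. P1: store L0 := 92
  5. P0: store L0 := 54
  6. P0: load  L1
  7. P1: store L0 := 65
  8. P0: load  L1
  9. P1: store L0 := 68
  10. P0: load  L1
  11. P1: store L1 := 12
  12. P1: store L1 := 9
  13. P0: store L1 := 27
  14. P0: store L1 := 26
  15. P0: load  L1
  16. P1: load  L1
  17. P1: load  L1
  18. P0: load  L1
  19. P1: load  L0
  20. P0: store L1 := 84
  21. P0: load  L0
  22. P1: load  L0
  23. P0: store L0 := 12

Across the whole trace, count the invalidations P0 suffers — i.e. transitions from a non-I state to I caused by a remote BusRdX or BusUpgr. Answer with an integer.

invalidations = 3

[1] P0: store L0 := 68 | P0:M(68), P1:I | bus: BusRdX
[2] P1: load  L1 | P0:I, P1:E(50) | bus: BusRd
[3] P0: load  L0 | P0:M(68), P1:I | bus: none
[4] P1: store L0 := 92 | P0:I, P1:M(92) | bus: BusRdX,Flush
[5] P0: store L0 := 54 | P0:M(54), P1:I | bus: BusRdX,Flush
[6] P0: load  L1 | P0:S(50), P1:S(50) | bus: BusRd
[7] P1: store L0 := 65 | P0:I, P1:M(65) | bus: BusRdX,Flush
[8] P0: load  L1 | P0:S(50), P1:S(50) | bus: none
[9] P1: store L0 := 68 | P0:I, P1:M(68) | bus: none
[10] P0: load  L1 | P0:S(50), P1:S(50) | bus: none
[11] P1: store L1 := 12 | P0:I, P1:M(12) | bus: BusUpgr
[12] P1: store L1 := 9 | P0:I, P1:M(9) | bus: none
[13] P0: store L1 := 27 | P0:M(27), P1:I | bus: BusRdX,Flush
[14] P0: store L1 := 26 | P0:M(26), P1:I | bus: none
[15] P0: load  L1 | P0:M(26), P1:I | bus: none
[16] P1: load  L1 | P0:O(26), P1:S(26) | bus: BusRd
[17] P1: load  L1 | P0:O(26), P1:S(26) | bus: none
[18] P0: load  L1 | P0:O(26), P1:S(26) | bus: none
[19] P1: load  L0 | P0:I, P1:M(68) | bus: none
[20] P0: store L1 := 84 | P0:M(84), P1:I | bus: BusUpgr
[21] P0: load  L0 | P0:S(68), P1:O(68) | bus: BusRd
[22] P1: load  L0 | P0:S(68), P1:O(68) | bus: none
[23] P0: store L0 := 12 | P0:M(12), P1:I | bus: BusUpgr,Flush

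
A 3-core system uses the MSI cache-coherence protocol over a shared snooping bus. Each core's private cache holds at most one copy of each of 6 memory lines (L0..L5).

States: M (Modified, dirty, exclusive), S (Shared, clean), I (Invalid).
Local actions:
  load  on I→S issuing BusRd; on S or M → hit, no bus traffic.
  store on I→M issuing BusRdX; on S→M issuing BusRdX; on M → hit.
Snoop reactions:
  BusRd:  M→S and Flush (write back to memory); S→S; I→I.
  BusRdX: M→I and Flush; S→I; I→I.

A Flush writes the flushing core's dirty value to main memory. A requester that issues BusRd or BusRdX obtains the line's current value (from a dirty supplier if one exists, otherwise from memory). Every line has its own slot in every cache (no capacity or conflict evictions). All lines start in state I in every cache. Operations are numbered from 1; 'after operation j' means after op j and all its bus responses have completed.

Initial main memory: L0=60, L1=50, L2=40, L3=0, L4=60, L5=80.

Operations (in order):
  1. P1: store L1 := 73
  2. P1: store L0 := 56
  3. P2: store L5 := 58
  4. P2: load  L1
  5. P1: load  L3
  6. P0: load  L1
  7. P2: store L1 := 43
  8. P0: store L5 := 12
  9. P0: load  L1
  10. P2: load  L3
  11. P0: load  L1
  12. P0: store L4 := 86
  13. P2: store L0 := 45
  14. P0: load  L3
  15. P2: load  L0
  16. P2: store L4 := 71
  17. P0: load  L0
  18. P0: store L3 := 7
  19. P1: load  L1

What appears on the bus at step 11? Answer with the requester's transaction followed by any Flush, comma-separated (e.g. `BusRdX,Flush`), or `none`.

step 1: P1: store L1 := 73  ⟶  IMI  (L1)  txn=BusRdX  M[L1]=50
step 2: P1: store L0 := 56  ⟶  IMI  (L0)  txn=BusRdX  M[L0]=60
step 3: P2: store L5 := 58  ⟶  IIM  (L5)  txn=BusRdX  M[L5]=80
step 4: P2: load  L1  ⟶  ISS  (L1)  txn=BusRd+Flush  M[L1]=73
step 5: P1: load  L3  ⟶  ISI  (L3)  txn=BusRd  M[L3]=0
step 6: P0: load  L1  ⟶  SSS  (L1)  txn=BusRd  M[L1]=73
step 7: P2: store L1 := 43  ⟶  IIM  (L1)  txn=BusRdX  M[L1]=73
step 8: P0: store L5 := 12  ⟶  MII  (L5)  txn=BusRdX+Flush  M[L5]=58
step 9: P0: load  L1  ⟶  SIS  (L1)  txn=BusRd+Flush  M[L1]=43
step 10: P2: load  L3  ⟶  ISS  (L3)  txn=BusRd  M[L3]=0
step 11: P0: load  L1  ⟶  SIS  (L1)  txn=∅  M[L1]=43
step 12: P0: store L4 := 86  ⟶  MII  (L4)  txn=BusRdX  M[L4]=60
step 13: P2: store L0 := 45  ⟶  IIM  (L0)  txn=BusRdX+Flush  M[L0]=56
step 14: P0: load  L3  ⟶  SSS  (L3)  txn=BusRd  M[L3]=0
step 15: P2: load  L0  ⟶  IIM  (L0)  txn=∅  M[L0]=56
step 16: P2: store L4 := 71  ⟶  IIM  (L4)  txn=BusRdX+Flush  M[L4]=86
step 17: P0: load  L0  ⟶  SIS  (L0)  txn=BusRd+Flush  M[L0]=45
step 18: P0: store L3 := 7  ⟶  MII  (L3)  txn=BusRdX  M[L3]=0
step 19: P1: load  L1  ⟶  SSS  (L1)  txn=BusRd  M[L1]=43

bus = none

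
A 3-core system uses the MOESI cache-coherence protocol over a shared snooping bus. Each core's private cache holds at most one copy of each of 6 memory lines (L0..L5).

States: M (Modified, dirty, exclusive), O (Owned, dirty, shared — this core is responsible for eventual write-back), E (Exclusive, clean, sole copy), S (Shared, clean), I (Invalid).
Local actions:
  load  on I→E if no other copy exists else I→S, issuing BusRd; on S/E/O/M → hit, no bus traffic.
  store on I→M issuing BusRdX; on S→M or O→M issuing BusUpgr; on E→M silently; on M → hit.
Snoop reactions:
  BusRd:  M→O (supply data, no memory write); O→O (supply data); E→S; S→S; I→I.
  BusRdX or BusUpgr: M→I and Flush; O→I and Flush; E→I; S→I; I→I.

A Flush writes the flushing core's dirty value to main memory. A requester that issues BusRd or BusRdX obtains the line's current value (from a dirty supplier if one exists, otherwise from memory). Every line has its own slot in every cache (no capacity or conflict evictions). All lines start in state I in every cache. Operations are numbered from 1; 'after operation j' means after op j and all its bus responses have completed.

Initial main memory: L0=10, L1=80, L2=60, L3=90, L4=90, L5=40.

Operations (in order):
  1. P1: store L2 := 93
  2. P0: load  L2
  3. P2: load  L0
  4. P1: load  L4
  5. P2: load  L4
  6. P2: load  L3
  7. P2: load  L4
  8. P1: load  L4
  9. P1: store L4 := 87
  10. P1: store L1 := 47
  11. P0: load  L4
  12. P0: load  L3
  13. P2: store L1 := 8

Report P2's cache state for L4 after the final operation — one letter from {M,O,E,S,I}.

state = I

1. P1: store L2 := 93  bus=[BusRdX]  L2: P0=I P1=M P2=I  mem[L2]=60
2. P0: load  L2  bus=[BusRd]  L2: P0=S P1=O P2=I  mem[L2]=60
3. P2: load  L0  bus=[BusRd]  L0: P0=I P1=I P2=E  mem[L0]=10
4. P1: load  L4  bus=[BusRd]  L4: P0=I P1=E P2=I  mem[L4]=90
5. P2: load  L4  bus=[BusRd]  L4: P0=I P1=S P2=S  mem[L4]=90
6. P2: load  L3  bus=[BusRd]  L3: P0=I P1=I P2=E  mem[L3]=90
7. P2: load  L4  bus=[-]  L4: P0=I P1=S P2=S  mem[L4]=90
8. P1: load  L4  bus=[-]  L4: P0=I P1=S P2=S  mem[L4]=90
9. P1: store L4 := 87  bus=[BusUpgr]  L4: P0=I P1=M P2=I  mem[L4]=90
10. P1: store L1 := 47  bus=[BusRdX]  L1: P0=I P1=M P2=I  mem[L1]=80
11. P0: load  L4  bus=[BusRd]  L4: P0=S P1=O P2=I  mem[L4]=90
12. P0: load  L3  bus=[BusRd]  L3: P0=S P1=I P2=S  mem[L3]=90
13. P2: store L1 := 8  bus=[BusRdX,Flush]  L1: P0=I P1=I P2=M  mem[L1]=47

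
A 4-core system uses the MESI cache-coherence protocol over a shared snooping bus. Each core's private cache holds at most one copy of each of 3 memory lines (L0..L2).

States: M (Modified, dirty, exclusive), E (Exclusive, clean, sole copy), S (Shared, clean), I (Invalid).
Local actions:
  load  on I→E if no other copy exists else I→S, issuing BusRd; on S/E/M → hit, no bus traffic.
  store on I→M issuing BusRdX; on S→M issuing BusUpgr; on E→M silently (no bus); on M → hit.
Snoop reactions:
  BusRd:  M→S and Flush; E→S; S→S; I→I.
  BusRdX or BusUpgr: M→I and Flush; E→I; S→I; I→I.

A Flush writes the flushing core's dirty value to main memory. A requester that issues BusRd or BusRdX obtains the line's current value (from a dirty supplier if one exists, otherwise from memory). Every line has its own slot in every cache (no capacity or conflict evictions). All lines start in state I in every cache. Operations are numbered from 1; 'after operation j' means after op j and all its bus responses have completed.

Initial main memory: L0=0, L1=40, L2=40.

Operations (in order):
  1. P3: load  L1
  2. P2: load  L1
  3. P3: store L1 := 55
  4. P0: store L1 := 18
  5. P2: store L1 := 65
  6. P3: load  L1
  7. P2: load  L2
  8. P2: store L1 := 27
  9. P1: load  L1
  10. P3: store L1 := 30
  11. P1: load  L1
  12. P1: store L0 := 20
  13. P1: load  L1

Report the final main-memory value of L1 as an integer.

memory[L1] = 30

step 1: P3: load  L1  ⟶  IIIE  (L1)  txn=BusRd  M[L1]=40
step 2: P2: load  L1  ⟶  IISS  (L1)  txn=BusRd  M[L1]=40
step 3: P3: store L1 := 55  ⟶  IIIM  (L1)  txn=BusUpgr  M[L1]=40
step 4: P0: store L1 := 18  ⟶  MIII  (L1)  txn=BusRdX+Flush  M[L1]=55
step 5: P2: store L1 := 65  ⟶  IIMI  (L1)  txn=BusRdX+Flush  M[L1]=18
step 6: P3: load  L1  ⟶  IISS  (L1)  txn=BusRd+Flush  M[L1]=65
step 7: P2: load  L2  ⟶  IIEI  (L2)  txn=BusRd  M[L2]=40
step 8: P2: store L1 := 27  ⟶  IIMI  (L1)  txn=BusUpgr  M[L1]=65
step 9: P1: load  L1  ⟶  ISSI  (L1)  txn=BusRd+Flush  M[L1]=27
step 10: P3: store L1 := 30  ⟶  IIIM  (L1)  txn=BusRdX  M[L1]=27
step 11: P1: load  L1  ⟶  ISIS  (L1)  txn=BusRd+Flush  M[L1]=30
step 12: P1: store L0 := 20  ⟶  IMII  (L0)  txn=BusRdX  M[L0]=0
step 13: P1: load  L1  ⟶  ISIS  (L1)  txn=∅  M[L1]=30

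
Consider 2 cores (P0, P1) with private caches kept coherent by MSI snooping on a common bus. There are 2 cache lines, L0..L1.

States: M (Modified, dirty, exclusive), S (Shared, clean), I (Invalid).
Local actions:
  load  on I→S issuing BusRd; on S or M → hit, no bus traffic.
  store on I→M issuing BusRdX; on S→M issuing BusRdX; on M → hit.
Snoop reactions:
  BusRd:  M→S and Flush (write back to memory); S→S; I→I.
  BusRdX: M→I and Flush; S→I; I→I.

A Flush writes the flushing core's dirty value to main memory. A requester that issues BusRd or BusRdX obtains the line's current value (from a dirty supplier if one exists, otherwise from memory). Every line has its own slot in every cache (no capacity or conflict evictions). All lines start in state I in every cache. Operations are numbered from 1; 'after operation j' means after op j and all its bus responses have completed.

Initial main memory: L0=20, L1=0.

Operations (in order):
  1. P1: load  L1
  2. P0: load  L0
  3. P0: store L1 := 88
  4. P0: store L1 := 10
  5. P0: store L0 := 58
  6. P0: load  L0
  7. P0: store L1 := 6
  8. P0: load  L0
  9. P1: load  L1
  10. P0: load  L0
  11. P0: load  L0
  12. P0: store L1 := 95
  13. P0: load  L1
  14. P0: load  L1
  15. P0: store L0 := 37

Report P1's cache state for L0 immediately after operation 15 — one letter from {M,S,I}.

state = I

1. P1: load  L1  bus=[BusRd]  L1: P0=I P1=S  mem[L1]=0
2. P0: load  L0  bus=[BusRd]  L0: P0=S P1=I  mem[L0]=20
3. P0: store L1 := 88  bus=[BusRdX]  L1: P0=M P1=I  mem[L1]=0
4. P0: store L1 := 10  bus=[-]  L1: P0=M P1=I  mem[L1]=0
5. P0: store L0 := 58  bus=[BusRdX]  L0: P0=M P1=I  mem[L0]=20
6. P0: load  L0  bus=[-]  L0: P0=M P1=I  mem[L0]=20
7. P0: store L1 := 6  bus=[-]  L1: P0=M P1=I  mem[L1]=0
8. P0: load  L0  bus=[-]  L0: P0=M P1=I  mem[L0]=20
9. P1: load  L1  bus=[BusRd,Flush]  L1: P0=S P1=S  mem[L1]=6
10. P0: load  L0  bus=[-]  L0: P0=M P1=I  mem[L0]=20
11. P0: load  L0  bus=[-]  L0: P0=M P1=I  mem[L0]=20
12. P0: store L1 := 95  bus=[BusRdX]  L1: P0=M P1=I  mem[L1]=6
13. P0: load  L1  bus=[-]  L1: P0=M P1=I  mem[L1]=6
14. P0: load  L1  bus=[-]  L1: P0=M P1=I  mem[L1]=6
15. P0: store L0 := 37  bus=[-]  L0: P0=M P1=I  mem[L0]=20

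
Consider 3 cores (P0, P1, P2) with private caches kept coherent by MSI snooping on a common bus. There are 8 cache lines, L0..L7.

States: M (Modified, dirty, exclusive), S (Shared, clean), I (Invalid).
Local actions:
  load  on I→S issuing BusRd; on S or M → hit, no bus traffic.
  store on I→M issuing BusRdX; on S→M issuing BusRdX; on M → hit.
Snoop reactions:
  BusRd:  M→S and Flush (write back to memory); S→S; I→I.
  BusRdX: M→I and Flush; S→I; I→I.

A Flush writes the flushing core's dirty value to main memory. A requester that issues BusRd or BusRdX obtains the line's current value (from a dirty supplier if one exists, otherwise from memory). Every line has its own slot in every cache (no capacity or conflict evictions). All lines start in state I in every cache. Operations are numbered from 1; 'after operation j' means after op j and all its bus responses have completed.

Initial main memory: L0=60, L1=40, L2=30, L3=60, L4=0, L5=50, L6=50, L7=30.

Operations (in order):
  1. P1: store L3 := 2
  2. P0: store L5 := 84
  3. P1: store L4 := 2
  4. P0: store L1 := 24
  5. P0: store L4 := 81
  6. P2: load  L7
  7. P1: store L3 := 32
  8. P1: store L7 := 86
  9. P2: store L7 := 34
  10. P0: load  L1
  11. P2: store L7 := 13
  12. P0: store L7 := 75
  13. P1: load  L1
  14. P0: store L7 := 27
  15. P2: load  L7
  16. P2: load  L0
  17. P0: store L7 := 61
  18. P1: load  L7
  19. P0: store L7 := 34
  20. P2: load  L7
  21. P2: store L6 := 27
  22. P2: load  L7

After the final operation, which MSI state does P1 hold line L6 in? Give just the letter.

state = I

1. P1: store L3 := 2  bus=[BusRdX]  L3: P0=I P1=M P2=I  mem[L3]=60
2. P0: store L5 := 84  bus=[BusRdX]  L5: P0=M P1=I P2=I  mem[L5]=50
3. P1: store L4 := 2  bus=[BusRdX]  L4: P0=I P1=M P2=I  mem[L4]=0
4. P0: store L1 := 24  bus=[BusRdX]  L1: P0=M P1=I P2=I  mem[L1]=40
5. P0: store L4 := 81  bus=[BusRdX,Flush]  L4: P0=M P1=I P2=I  mem[L4]=2
6. P2: load  L7  bus=[BusRd]  L7: P0=I P1=I P2=S  mem[L7]=30
7. P1: store L3 := 32  bus=[-]  L3: P0=I P1=M P2=I  mem[L3]=60
8. P1: store L7 := 86  bus=[BusRdX]  L7: P0=I P1=M P2=I  mem[L7]=30
9. P2: store L7 := 34  bus=[BusRdX,Flush]  L7: P0=I P1=I P2=M  mem[L7]=86
10. P0: load  L1  bus=[-]  L1: P0=M P1=I P2=I  mem[L1]=40
11. P2: store L7 := 13  bus=[-]  L7: P0=I P1=I P2=M  mem[L7]=86
12. P0: store L7 := 75  bus=[BusRdX,Flush]  L7: P0=M P1=I P2=I  mem[L7]=13
13. P1: load  L1  bus=[BusRd,Flush]  L1: P0=S P1=S P2=I  mem[L1]=24
14. P0: store L7 := 27  bus=[-]  L7: P0=M P1=I P2=I  mem[L7]=13
15. P2: load  L7  bus=[BusRd,Flush]  L7: P0=S P1=I P2=S  mem[L7]=27
16. P2: load  L0  bus=[BusRd]  L0: P0=I P1=I P2=S  mem[L0]=60
17. P0: store L7 := 61  bus=[BusRdX]  L7: P0=M P1=I P2=I  mem[L7]=27
18. P1: load  L7  bus=[BusRd,Flush]  L7: P0=S P1=S P2=I  mem[L7]=61
19. P0: store L7 := 34  bus=[BusRdX]  L7: P0=M P1=I P2=I  mem[L7]=61
20. P2: load  L7  bus=[BusRd,Flush]  L7: P0=S P1=I P2=S  mem[L7]=34
21. P2: store L6 := 27  bus=[BusRdX]  L6: P0=I P1=I P2=M  mem[L6]=50
22. P2: load  L7  bus=[-]  L7: P0=S P1=I P2=S  mem[L7]=34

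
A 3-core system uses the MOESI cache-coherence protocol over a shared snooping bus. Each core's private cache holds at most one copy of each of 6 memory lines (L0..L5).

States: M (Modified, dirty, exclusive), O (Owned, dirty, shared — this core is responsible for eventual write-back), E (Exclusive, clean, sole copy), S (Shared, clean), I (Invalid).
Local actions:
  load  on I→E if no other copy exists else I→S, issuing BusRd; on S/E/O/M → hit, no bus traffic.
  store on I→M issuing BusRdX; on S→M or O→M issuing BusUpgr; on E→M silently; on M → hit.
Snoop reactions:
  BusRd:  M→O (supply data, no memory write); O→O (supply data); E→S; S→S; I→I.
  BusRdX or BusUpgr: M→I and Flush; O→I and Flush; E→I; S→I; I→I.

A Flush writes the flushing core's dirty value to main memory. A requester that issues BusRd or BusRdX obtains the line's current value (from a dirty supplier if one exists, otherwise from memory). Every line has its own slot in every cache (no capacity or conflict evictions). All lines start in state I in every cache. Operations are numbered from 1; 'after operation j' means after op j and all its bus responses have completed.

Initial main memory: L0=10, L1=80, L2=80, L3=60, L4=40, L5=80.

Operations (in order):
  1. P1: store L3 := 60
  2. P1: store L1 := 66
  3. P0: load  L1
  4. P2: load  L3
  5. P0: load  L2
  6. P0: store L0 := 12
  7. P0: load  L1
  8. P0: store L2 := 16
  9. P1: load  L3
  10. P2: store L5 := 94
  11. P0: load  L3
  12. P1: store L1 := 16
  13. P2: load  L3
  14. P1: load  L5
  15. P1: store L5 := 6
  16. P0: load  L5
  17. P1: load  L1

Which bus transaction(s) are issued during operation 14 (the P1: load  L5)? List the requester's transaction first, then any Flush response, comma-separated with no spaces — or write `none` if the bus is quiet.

step 1: P1: store L3 := 60  ⟶  IMI  (L3)  txn=BusRdX  M[L3]=60
step 2: P1: store L1 := 66  ⟶  IMI  (L1)  txn=BusRdX  M[L1]=80
step 3: P0: load  L1  ⟶  SOI  (L1)  txn=BusRd  M[L1]=80
step 4: P2: load  L3  ⟶  IOS  (L3)  txn=BusRd  M[L3]=60
step 5: P0: load  L2  ⟶  EII  (L2)  txn=BusRd  M[L2]=80
step 6: P0: store L0 := 12  ⟶  MII  (L0)  txn=BusRdX  M[L0]=10
step 7: P0: load  L1  ⟶  SOI  (L1)  txn=∅  M[L1]=80
step 8: P0: store L2 := 16  ⟶  MII  (L2)  txn=∅  M[L2]=80
step 9: P1: load  L3  ⟶  IOS  (L3)  txn=∅  M[L3]=60
step 10: P2: store L5 := 94  ⟶  IIM  (L5)  txn=BusRdX  M[L5]=80
step 11: P0: load  L3  ⟶  SOS  (L3)  txn=BusRd  M[L3]=60
step 12: P1: store L1 := 16  ⟶  IMI  (L1)  txn=BusUpgr  M[L1]=80
step 13: P2: load  L3  ⟶  SOS  (L3)  txn=∅  M[L3]=60
step 14: P1: load  L5  ⟶  ISO  (L5)  txn=BusRd  M[L5]=80
step 15: P1: store L5 := 6  ⟶  IMI  (L5)  txn=BusUpgr+Flush  M[L5]=94
step 16: P0: load  L5  ⟶  SOI  (L5)  txn=BusRd  M[L5]=94
step 17: P1: load  L1  ⟶  IMI  (L1)  txn=∅  M[L1]=80

bus = BusRd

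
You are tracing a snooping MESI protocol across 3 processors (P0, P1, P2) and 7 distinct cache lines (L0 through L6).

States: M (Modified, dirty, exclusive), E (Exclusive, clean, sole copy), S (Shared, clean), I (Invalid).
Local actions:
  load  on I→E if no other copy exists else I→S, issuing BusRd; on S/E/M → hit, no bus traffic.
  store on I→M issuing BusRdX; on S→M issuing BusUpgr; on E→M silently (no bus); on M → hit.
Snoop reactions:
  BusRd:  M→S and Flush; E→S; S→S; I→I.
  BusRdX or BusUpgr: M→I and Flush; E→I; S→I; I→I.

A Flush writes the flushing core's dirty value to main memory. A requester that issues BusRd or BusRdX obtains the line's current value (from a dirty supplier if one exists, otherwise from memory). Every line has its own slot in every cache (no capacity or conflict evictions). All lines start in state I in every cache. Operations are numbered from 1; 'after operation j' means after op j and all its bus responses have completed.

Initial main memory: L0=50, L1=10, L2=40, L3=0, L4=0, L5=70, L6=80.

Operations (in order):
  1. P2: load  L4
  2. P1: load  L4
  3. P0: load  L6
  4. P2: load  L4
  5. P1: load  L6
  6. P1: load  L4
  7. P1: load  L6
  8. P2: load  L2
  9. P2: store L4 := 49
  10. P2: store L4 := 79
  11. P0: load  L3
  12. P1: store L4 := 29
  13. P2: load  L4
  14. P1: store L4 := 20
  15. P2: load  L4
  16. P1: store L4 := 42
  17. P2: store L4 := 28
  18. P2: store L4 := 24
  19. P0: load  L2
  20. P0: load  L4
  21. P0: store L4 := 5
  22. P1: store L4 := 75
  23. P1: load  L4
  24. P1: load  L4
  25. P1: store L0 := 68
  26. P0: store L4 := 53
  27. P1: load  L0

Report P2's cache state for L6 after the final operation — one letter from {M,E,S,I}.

state = I

step 1: P2: load  L4  ⟶  IIE  (L4)  txn=BusRd  M[L4]=0
step 2: P1: load  L4  ⟶  ISS  (L4)  txn=BusRd  M[L4]=0
step 3: P0: load  L6  ⟶  EII  (L6)  txn=BusRd  M[L6]=80
step 4: P2: load  L4  ⟶  ISS  (L4)  txn=∅  M[L4]=0
step 5: P1: load  L6  ⟶  SSI  (L6)  txn=BusRd  M[L6]=80
step 6: P1: load  L4  ⟶  ISS  (L4)  txn=∅  M[L4]=0
step 7: P1: load  L6  ⟶  SSI  (L6)  txn=∅  M[L6]=80
step 8: P2: load  L2  ⟶  IIE  (L2)  txn=BusRd  M[L2]=40
step 9: P2: store L4 := 49  ⟶  IIM  (L4)  txn=BusUpgr  M[L4]=0
step 10: P2: store L4 := 79  ⟶  IIM  (L4)  txn=∅  M[L4]=0
step 11: P0: load  L3  ⟶  EII  (L3)  txn=BusRd  M[L3]=0
step 12: P1: store L4 := 29  ⟶  IMI  (L4)  txn=BusRdX+Flush  M[L4]=79
step 13: P2: load  L4  ⟶  ISS  (L4)  txn=BusRd+Flush  M[L4]=29
step 14: P1: store L4 := 20  ⟶  IMI  (L4)  txn=BusUpgr  M[L4]=29
step 15: P2: load  L4  ⟶  ISS  (L4)  txn=BusRd+Flush  M[L4]=20
step 16: P1: store L4 := 42  ⟶  IMI  (L4)  txn=BusUpgr  M[L4]=20
step 17: P2: store L4 := 28  ⟶  IIM  (L4)  txn=BusRdX+Flush  M[L4]=42
step 18: P2: store L4 := 24  ⟶  IIM  (L4)  txn=∅  M[L4]=42
step 19: P0: load  L2  ⟶  SIS  (L2)  txn=BusRd  M[L2]=40
step 20: P0: load  L4  ⟶  SIS  (L4)  txn=BusRd+Flush  M[L4]=24
step 21: P0: store L4 := 5  ⟶  MII  (L4)  txn=BusUpgr  M[L4]=24
step 22: P1: store L4 := 75  ⟶  IMI  (L4)  txn=BusRdX+Flush  M[L4]=5
step 23: P1: load  L4  ⟶  IMI  (L4)  txn=∅  M[L4]=5
step 24: P1: load  L4  ⟶  IMI  (L4)  txn=∅  M[L4]=5
step 25: P1: store L0 := 68  ⟶  IMI  (L0)  txn=BusRdX  M[L0]=50
step 26: P0: store L4 := 53  ⟶  MII  (L4)  txn=BusRdX+Flush  M[L4]=75
step 27: P1: load  L0  ⟶  IMI  (L0)  txn=∅  M[L0]=50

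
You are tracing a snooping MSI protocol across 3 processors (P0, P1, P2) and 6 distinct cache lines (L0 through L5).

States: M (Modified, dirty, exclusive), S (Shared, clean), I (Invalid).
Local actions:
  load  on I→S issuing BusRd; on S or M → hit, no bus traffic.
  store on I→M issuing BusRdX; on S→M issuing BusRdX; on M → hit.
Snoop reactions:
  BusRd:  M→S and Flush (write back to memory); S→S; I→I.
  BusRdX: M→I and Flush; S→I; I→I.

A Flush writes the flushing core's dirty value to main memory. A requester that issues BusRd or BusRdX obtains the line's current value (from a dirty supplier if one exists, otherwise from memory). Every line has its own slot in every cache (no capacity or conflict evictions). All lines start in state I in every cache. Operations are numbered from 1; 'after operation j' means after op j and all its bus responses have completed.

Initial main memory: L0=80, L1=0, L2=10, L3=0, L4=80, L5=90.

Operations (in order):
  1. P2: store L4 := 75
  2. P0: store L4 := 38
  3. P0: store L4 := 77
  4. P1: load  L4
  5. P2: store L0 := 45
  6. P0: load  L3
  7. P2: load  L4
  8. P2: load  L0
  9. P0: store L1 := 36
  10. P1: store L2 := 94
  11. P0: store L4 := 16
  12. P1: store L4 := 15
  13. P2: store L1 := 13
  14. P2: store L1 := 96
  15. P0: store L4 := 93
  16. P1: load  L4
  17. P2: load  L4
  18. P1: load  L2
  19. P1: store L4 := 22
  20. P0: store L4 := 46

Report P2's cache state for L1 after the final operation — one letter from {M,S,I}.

step 1: P2: store L4 := 75  ⟶  IIM  (L4)  txn=BusRdX  M[L4]=80
step 2: P0: store L4 := 38  ⟶  MII  (L4)  txn=BusRdX+Flush  M[L4]=75
step 3: P0: store L4 := 77  ⟶  MII  (L4)  txn=∅  M[L4]=75
step 4: P1: load  L4  ⟶  SSI  (L4)  txn=BusRd+Flush  M[L4]=77
step 5: P2: store L0 := 45  ⟶  IIM  (L0)  txn=BusRdX  M[L0]=80
step 6: P0: load  L3  ⟶  SII  (L3)  txn=BusRd  M[L3]=0
step 7: P2: load  L4  ⟶  SSS  (L4)  txn=BusRd  M[L4]=77
step 8: P2: load  L0  ⟶  IIM  (L0)  txn=∅  M[L0]=80
step 9: P0: store L1 := 36  ⟶  MII  (L1)  txn=BusRdX  M[L1]=0
step 10: P1: store L2 := 94  ⟶  IMI  (L2)  txn=BusRdX  M[L2]=10
step 11: P0: store L4 := 16  ⟶  MII  (L4)  txn=BusRdX  M[L4]=77
step 12: P1: store L4 := 15  ⟶  IMI  (L4)  txn=BusRdX+Flush  M[L4]=16
step 13: P2: store L1 := 13  ⟶  IIM  (L1)  txn=BusRdX+Flush  M[L1]=36
step 14: P2: store L1 := 96  ⟶  IIM  (L1)  txn=∅  M[L1]=36
step 15: P0: store L4 := 93  ⟶  MII  (L4)  txn=BusRdX+Flush  M[L4]=15
step 16: P1: load  L4  ⟶  SSI  (L4)  txn=BusRd+Flush  M[L4]=93
step 17: P2: load  L4  ⟶  SSS  (L4)  txn=BusRd  M[L4]=93
step 18: P1: load  L2  ⟶  IMI  (L2)  txn=∅  M[L2]=10
step 19: P1: store L4 := 22  ⟶  IMI  (L4)  txn=BusRdX  M[L4]=93
step 20: P0: store L4 := 46  ⟶  MII  (L4)  txn=BusRdX+Flush  M[L4]=22

state = M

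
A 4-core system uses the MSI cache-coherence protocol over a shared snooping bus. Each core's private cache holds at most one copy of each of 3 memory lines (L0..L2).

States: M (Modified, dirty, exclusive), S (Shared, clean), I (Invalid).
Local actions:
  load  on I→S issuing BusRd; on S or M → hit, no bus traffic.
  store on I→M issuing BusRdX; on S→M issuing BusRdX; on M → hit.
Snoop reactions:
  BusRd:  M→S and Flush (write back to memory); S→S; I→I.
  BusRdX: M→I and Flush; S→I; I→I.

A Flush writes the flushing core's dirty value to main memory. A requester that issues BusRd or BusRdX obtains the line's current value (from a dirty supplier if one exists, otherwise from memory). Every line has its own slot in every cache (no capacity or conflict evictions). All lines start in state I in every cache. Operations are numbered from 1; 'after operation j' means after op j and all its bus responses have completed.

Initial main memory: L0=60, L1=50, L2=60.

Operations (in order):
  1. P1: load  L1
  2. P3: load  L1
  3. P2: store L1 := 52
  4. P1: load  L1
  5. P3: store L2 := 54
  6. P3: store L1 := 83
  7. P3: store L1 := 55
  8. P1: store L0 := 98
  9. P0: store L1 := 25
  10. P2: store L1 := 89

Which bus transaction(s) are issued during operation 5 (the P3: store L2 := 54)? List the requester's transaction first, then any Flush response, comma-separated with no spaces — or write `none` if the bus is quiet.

bus = BusRdX

  op1 P1: load  L1 → I/S/I/I on L1; bus BusRd; mem=50
  op2 P3: load  L1 → I/S/I/S on L1; bus BusRd; mem=50
  op3 P2: store L1 := 52 → I/I/M/I on L1; bus BusRdX; mem=50
  op4 P1: load  L1 → I/S/S/I on L1; bus BusRd Flush; mem=52
  op5 P3: store L2 := 54 → I/I/I/M on L2; bus BusRdX; mem=60
  op6 P3: store L1 := 83 → I/I/I/M on L1; bus BusRdX; mem=52
  op7 P3: store L1 := 55 → I/I/I/M on L1; bus (none); mem=52
  op8 P1: store L0 := 98 → I/M/I/I on L0; bus BusRdX; mem=60
  op9 P0: store L1 := 25 → M/I/I/I on L1; bus BusRdX Flush; mem=55
  op10 P2: store L1 := 89 → I/I/M/I on L1; bus BusRdX Flush; mem=25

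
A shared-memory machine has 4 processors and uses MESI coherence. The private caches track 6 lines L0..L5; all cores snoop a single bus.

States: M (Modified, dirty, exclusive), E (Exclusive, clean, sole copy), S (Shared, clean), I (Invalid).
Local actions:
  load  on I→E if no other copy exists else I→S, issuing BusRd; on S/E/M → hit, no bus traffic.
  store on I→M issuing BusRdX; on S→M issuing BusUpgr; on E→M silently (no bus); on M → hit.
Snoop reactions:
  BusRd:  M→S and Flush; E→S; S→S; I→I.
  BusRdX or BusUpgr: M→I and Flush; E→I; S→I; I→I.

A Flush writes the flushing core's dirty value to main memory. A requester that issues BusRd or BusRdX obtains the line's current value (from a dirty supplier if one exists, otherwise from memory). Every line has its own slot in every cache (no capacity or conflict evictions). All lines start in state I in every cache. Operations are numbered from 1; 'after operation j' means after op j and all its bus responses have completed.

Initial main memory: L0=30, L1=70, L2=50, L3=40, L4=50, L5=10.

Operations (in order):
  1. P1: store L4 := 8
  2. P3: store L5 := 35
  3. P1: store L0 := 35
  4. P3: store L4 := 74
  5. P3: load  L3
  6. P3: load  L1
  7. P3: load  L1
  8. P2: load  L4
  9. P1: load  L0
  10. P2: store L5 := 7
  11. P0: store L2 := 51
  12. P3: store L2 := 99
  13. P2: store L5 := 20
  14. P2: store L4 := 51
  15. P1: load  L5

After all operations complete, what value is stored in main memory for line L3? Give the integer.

1. P1: store L4 := 8  bus=[BusRdX]  L4: P0=I P1=M P2=I P3=I  mem[L4]=50
2. P3: store L5 := 35  bus=[BusRdX]  L5: P0=I P1=I P2=I P3=M  mem[L5]=10
3. P1: store L0 := 35  bus=[BusRdX]  L0: P0=I P1=M P2=I P3=I  mem[L0]=30
4. P3: store L4 := 74  bus=[BusRdX,Flush]  L4: P0=I P1=I P2=I P3=M  mem[L4]=8
5. P3: load  L3  bus=[BusRd]  L3: P0=I P1=I P2=I P3=E  mem[L3]=40
6. P3: load  L1  bus=[BusRd]  L1: P0=I P1=I P2=I P3=E  mem[L1]=70
7. P3: load  L1  bus=[-]  L1: P0=I P1=I P2=I P3=E  mem[L1]=70
8. P2: load  L4  bus=[BusRd,Flush]  L4: P0=I P1=I P2=S P3=S  mem[L4]=74
9. P1: load  L0  bus=[-]  L0: P0=I P1=M P2=I P3=I  mem[L0]=30
10. P2: store L5 := 7  bus=[BusRdX,Flush]  L5: P0=I P1=I P2=M P3=I  mem[L5]=35
11. P0: store L2 := 51  bus=[BusRdX]  L2: P0=M P1=I P2=I P3=I  mem[L2]=50
12. P3: store L2 := 99  bus=[BusRdX,Flush]  L2: P0=I P1=I P2=I P3=M  mem[L2]=51
13. P2: store L5 := 20  bus=[-]  L5: P0=I P1=I P2=M P3=I  mem[L5]=35
14. P2: store L4 := 51  bus=[BusUpgr]  L4: P0=I P1=I P2=M P3=I  mem[L4]=74
15. P1: load  L5  bus=[BusRd,Flush]  L5: P0=I P1=S P2=S P3=I  mem[L5]=20

memory[L3] = 40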